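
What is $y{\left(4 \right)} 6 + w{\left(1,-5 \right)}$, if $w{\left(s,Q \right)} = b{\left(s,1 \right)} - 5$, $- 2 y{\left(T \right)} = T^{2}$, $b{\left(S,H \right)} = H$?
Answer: $-52$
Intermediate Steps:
$y{\left(T \right)} = - \frac{T^{2}}{2}$
$w{\left(s,Q \right)} = -4$ ($w{\left(s,Q \right)} = 1 - 5 = -4$)
$y{\left(4 \right)} 6 + w{\left(1,-5 \right)} = - \frac{4^{2}}{2} \cdot 6 - 4 = \left(- \frac{1}{2}\right) 16 \cdot 6 - 4 = \left(-8\right) 6 - 4 = -48 - 4 = -52$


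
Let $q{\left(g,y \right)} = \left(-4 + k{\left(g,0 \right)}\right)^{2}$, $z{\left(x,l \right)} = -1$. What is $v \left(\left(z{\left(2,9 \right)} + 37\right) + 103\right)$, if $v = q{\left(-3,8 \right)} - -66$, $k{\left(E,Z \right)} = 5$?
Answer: $9313$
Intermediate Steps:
$q{\left(g,y \right)} = 1$ ($q{\left(g,y \right)} = \left(-4 + 5\right)^{2} = 1^{2} = 1$)
$v = 67$ ($v = 1 - -66 = 1 + 66 = 67$)
$v \left(\left(z{\left(2,9 \right)} + 37\right) + 103\right) = 67 \left(\left(-1 + 37\right) + 103\right) = 67 \left(36 + 103\right) = 67 \cdot 139 = 9313$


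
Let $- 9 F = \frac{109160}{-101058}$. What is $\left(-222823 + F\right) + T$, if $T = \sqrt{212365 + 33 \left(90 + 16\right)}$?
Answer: $- \frac{101331155723}{454761} + \sqrt{215863} \approx -2.2236 \cdot 10^{5}$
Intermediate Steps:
$F = \frac{54580}{454761}$ ($F = - \frac{109160 \frac{1}{-101058}}{9} = - \frac{109160 \left(- \frac{1}{101058}\right)}{9} = \left(- \frac{1}{9}\right) \left(- \frac{54580}{50529}\right) = \frac{54580}{454761} \approx 0.12002$)
$T = \sqrt{215863}$ ($T = \sqrt{212365 + 33 \cdot 106} = \sqrt{212365 + 3498} = \sqrt{215863} \approx 464.61$)
$\left(-222823 + F\right) + T = \left(-222823 + \frac{54580}{454761}\right) + \sqrt{215863} = - \frac{101331155723}{454761} + \sqrt{215863}$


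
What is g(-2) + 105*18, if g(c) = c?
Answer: 1888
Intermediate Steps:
g(-2) + 105*18 = -2 + 105*18 = -2 + 1890 = 1888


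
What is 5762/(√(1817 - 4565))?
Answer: -2881*I*√687/687 ≈ -109.92*I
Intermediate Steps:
5762/(√(1817 - 4565)) = 5762/(√(-2748)) = 5762/((2*I*√687)) = 5762*(-I*√687/1374) = -2881*I*√687/687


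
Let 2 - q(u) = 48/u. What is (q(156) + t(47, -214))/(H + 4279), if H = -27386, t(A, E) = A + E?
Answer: 307/42913 ≈ 0.0071540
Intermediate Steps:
q(u) = 2 - 48/u
(q(156) + t(47, -214))/(H + 4279) = ((2 - 48/156) + (47 - 214))/(-27386 + 4279) = ((2 - 48*1/156) - 167)/(-23107) = ((2 - 4/13) - 167)*(-1/23107) = (22/13 - 167)*(-1/23107) = -2149/13*(-1/23107) = 307/42913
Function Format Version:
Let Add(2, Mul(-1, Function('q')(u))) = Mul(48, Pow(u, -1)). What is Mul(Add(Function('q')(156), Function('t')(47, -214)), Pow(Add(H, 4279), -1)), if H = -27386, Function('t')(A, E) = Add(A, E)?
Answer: Rational(307, 42913) ≈ 0.0071540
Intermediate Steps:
Function('q')(u) = Add(2, Mul(-48, Pow(u, -1))) (Function('q')(u) = Add(2, Mul(-1, Mul(48, Pow(u, -1)))) = Add(2, Mul(-48, Pow(u, -1))))
Mul(Add(Function('q')(156), Function('t')(47, -214)), Pow(Add(H, 4279), -1)) = Mul(Add(Add(2, Mul(-48, Pow(156, -1))), Add(47, -214)), Pow(Add(-27386, 4279), -1)) = Mul(Add(Add(2, Mul(-48, Rational(1, 156))), -167), Pow(-23107, -1)) = Mul(Add(Add(2, Rational(-4, 13)), -167), Rational(-1, 23107)) = Mul(Add(Rational(22, 13), -167), Rational(-1, 23107)) = Mul(Rational(-2149, 13), Rational(-1, 23107)) = Rational(307, 42913)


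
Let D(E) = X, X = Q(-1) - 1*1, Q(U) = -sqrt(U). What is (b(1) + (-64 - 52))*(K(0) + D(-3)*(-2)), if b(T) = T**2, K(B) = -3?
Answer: 115 - 230*I ≈ 115.0 - 230.0*I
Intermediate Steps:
X = -1 - I (X = -sqrt(-1) - 1*1 = -I - 1 = -1 - I ≈ -1.0 - 1.0*I)
D(E) = -1 - I
(b(1) + (-64 - 52))*(K(0) + D(-3)*(-2)) = (1**2 + (-64 - 52))*(-3 + (-1 - I)*(-2)) = (1 - 116)*(-3 + (2 + 2*I)) = -115*(-1 + 2*I) = 115 - 230*I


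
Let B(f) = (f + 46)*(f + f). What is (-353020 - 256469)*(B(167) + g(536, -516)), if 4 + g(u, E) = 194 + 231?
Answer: -43616861307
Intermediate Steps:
B(f) = 2*f*(46 + f) (B(f) = (46 + f)*(2*f) = 2*f*(46 + f))
g(u, E) = 421 (g(u, E) = -4 + (194 + 231) = -4 + 425 = 421)
(-353020 - 256469)*(B(167) + g(536, -516)) = (-353020 - 256469)*(2*167*(46 + 167) + 421) = -609489*(2*167*213 + 421) = -609489*(71142 + 421) = -609489*71563 = -43616861307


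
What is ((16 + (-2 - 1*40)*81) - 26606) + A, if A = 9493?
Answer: -20499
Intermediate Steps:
((16 + (-2 - 1*40)*81) - 26606) + A = ((16 + (-2 - 1*40)*81) - 26606) + 9493 = ((16 + (-2 - 40)*81) - 26606) + 9493 = ((16 - 42*81) - 26606) + 9493 = ((16 - 3402) - 26606) + 9493 = (-3386 - 26606) + 9493 = -29992 + 9493 = -20499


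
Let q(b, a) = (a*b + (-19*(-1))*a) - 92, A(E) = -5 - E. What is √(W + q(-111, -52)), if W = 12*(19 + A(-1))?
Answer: 2*√1218 ≈ 69.800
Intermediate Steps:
q(b, a) = -92 + 19*a + a*b (q(b, a) = (a*b + 19*a) - 92 = (19*a + a*b) - 92 = -92 + 19*a + a*b)
W = 180 (W = 12*(19 + (-5 - 1*(-1))) = 12*(19 + (-5 + 1)) = 12*(19 - 4) = 12*15 = 180)
√(W + q(-111, -52)) = √(180 + (-92 + 19*(-52) - 52*(-111))) = √(180 + (-92 - 988 + 5772)) = √(180 + 4692) = √4872 = 2*√1218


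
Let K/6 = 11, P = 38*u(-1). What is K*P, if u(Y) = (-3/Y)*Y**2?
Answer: 7524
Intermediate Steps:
u(Y) = -3*Y
P = 114 (P = 38*(-3*(-1)) = 38*3 = 114)
K = 66 (K = 6*11 = 66)
K*P = 66*114 = 7524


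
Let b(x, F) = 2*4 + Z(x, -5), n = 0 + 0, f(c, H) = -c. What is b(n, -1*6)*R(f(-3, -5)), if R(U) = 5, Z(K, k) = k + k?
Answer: -10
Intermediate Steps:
Z(K, k) = 2*k
n = 0
b(x, F) = -2 (b(x, F) = 2*4 + 2*(-5) = 8 - 10 = -2)
b(n, -1*6)*R(f(-3, -5)) = -2*5 = -10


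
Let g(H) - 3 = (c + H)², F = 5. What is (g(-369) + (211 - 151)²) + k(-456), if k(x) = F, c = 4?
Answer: 136833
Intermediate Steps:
k(x) = 5
g(H) = 3 + (4 + H)²
(g(-369) + (211 - 151)²) + k(-456) = ((3 + (4 - 369)²) + (211 - 151)²) + 5 = ((3 + (-365)²) + 60²) + 5 = ((3 + 133225) + 3600) + 5 = (133228 + 3600) + 5 = 136828 + 5 = 136833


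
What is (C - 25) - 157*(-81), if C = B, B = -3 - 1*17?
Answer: 12672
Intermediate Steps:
B = -20 (B = -3 - 17 = -20)
C = -20
(C - 25) - 157*(-81) = (-20 - 25) - 157*(-81) = -45 + 12717 = 12672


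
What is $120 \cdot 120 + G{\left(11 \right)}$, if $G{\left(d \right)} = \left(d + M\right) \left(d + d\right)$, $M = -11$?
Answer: $14400$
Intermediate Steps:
$G{\left(d \right)} = 2 d \left(-11 + d\right)$ ($G{\left(d \right)} = \left(d - 11\right) \left(d + d\right) = \left(-11 + d\right) 2 d = 2 d \left(-11 + d\right)$)
$120 \cdot 120 + G{\left(11 \right)} = 120 \cdot 120 + 2 \cdot 11 \left(-11 + 11\right) = 14400 + 2 \cdot 11 \cdot 0 = 14400 + 0 = 14400$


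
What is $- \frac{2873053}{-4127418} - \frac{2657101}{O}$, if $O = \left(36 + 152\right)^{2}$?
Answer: $- \frac{5432710654993}{72939730896} \approx -74.482$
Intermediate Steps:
$O = 35344$ ($O = 188^{2} = 35344$)
$- \frac{2873053}{-4127418} - \frac{2657101}{O} = - \frac{2873053}{-4127418} - \frac{2657101}{35344} = \left(-2873053\right) \left(- \frac{1}{4127418}\right) - \frac{2657101}{35344} = \frac{2873053}{4127418} - \frac{2657101}{35344} = - \frac{5432710654993}{72939730896}$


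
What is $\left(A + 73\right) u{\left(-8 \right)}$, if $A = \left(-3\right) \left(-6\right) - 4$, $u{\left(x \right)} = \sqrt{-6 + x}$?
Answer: $87 i \sqrt{14} \approx 325.52 i$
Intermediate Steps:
$A = 14$ ($A = 18 - 4 = 14$)
$\left(A + 73\right) u{\left(-8 \right)} = \left(14 + 73\right) \sqrt{-6 - 8} = 87 \sqrt{-14} = 87 i \sqrt{14}$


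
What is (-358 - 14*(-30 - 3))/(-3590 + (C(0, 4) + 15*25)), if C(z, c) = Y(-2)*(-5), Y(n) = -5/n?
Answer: -208/6455 ≈ -0.032223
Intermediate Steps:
C(z, c) = -25/2 (C(z, c) = -5/(-2)*(-5) = -5*(-1/2)*(-5) = (5/2)*(-5) = -25/2)
(-358 - 14*(-30 - 3))/(-3590 + (C(0, 4) + 15*25)) = (-358 - 14*(-30 - 3))/(-3590 + (-25/2 + 15*25)) = (-358 - 14*(-33))/(-3590 + (-25/2 + 375)) = (-358 + 462)/(-3590 + 725/2) = 104/(-6455/2) = 104*(-2/6455) = -208/6455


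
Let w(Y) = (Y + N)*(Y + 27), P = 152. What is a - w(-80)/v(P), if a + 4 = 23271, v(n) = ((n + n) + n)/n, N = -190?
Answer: 18497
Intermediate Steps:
w(Y) = (-190 + Y)*(27 + Y) (w(Y) = (Y - 190)*(Y + 27) = (-190 + Y)*(27 + Y))
v(n) = 3 (v(n) = (2*n + n)/n = (3*n)/n = 3)
a = 23267 (a = -4 + 23271 = 23267)
a - w(-80)/v(P) = 23267 - (-5130 + (-80)**2 - 163*(-80))/3 = 23267 - (-5130 + 6400 + 13040)/3 = 23267 - 14310/3 = 23267 - 1*4770 = 23267 - 4770 = 18497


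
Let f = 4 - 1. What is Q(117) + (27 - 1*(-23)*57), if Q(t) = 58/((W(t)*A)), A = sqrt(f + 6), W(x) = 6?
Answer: 12071/9 ≈ 1341.2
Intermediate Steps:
f = 3
A = 3 (A = sqrt(3 + 6) = sqrt(9) = 3)
Q(t) = 29/9 (Q(t) = 58/((6*3)) = 58/18 = 58*(1/18) = 29/9)
Q(117) + (27 - 1*(-23)*57) = 29/9 + (27 - 1*(-23)*57) = 29/9 + (27 + 23*57) = 29/9 + (27 + 1311) = 29/9 + 1338 = 12071/9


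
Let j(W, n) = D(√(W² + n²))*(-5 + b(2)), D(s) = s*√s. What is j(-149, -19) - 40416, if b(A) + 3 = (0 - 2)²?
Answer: -40416 - 4*22562^(¾) ≈ -47780.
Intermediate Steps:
b(A) = 1 (b(A) = -3 + (0 - 2)² = -3 + (-2)² = -3 + 4 = 1)
D(s) = s^(3/2)
j(W, n) = -4*(W² + n²)^(¾) (j(W, n) = (√(W² + n²))^(3/2)*(-5 + 1) = (W² + n²)^(¾)*(-4) = -4*(W² + n²)^(¾))
j(-149, -19) - 40416 = -4*((-149)² + (-19)²)^(¾) - 40416 = -4*(22201 + 361)^(¾) - 40416 = -4*22562^(¾) - 40416 = -40416 - 4*22562^(¾)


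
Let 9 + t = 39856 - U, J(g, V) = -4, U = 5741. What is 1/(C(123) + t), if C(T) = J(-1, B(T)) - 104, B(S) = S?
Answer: 1/33998 ≈ 2.9413e-5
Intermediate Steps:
t = 34106 (t = -9 + (39856 - 1*5741) = -9 + (39856 - 5741) = -9 + 34115 = 34106)
C(T) = -108 (C(T) = -4 - 104 = -108)
1/(C(123) + t) = 1/(-108 + 34106) = 1/33998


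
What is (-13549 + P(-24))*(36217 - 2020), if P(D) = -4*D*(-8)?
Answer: -489598449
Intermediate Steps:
P(D) = 32*D
(-13549 + P(-24))*(36217 - 2020) = (-13549 + 32*(-24))*(36217 - 2020) = (-13549 - 768)*34197 = -14317*34197 = -489598449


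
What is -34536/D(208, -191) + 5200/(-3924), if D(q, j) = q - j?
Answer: -11466172/130473 ≈ -87.882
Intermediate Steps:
-34536/D(208, -191) + 5200/(-3924) = -34536/(208 - 1*(-191)) + 5200/(-3924) = -34536/(208 + 191) + 5200*(-1/3924) = -34536/399 - 1300/981 = -34536*1/399 - 1300/981 = -11512/133 - 1300/981 = -11466172/130473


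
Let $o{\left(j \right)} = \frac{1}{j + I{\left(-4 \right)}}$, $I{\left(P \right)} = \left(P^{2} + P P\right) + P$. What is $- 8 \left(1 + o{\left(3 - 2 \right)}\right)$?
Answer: $- \frac{240}{29} \approx -8.2759$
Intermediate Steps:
$I{\left(P \right)} = P + 2 P^{2}$ ($I{\left(P \right)} = \left(P^{2} + P^{2}\right) + P = 2 P^{2} + P = P + 2 P^{2}$)
$o{\left(j \right)} = \frac{1}{28 + j}$ ($o{\left(j \right)} = \frac{1}{j - 4 \left(1 + 2 \left(-4\right)\right)} = \frac{1}{j - 4 \left(1 - 8\right)} = \frac{1}{j - -28} = \frac{1}{j + 28} = \frac{1}{28 + j}$)
$- 8 \left(1 + o{\left(3 - 2 \right)}\right) = - 8 \left(1 + \frac{1}{28 + \left(3 - 2\right)}\right) = - 8 \left(1 + \frac{1}{28 + 1}\right) = - 8 \left(1 + \frac{1}{29}\right) = \left(-8\right) \frac{30}{29} = - \frac{240}{29}$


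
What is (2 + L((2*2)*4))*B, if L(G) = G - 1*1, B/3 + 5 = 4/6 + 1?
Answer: -170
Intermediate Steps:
B = -10 (B = -15 + 3*(4/6 + 1) = -15 + 3*((⅙)*4 + 1) = -15 + 3*(⅔ + 1) = -15 + 3*(5/3) = -15 + 5 = -10)
L(G) = -1 + G (L(G) = G - 1 = -1 + G)
(2 + L((2*2)*4))*B = (2 + (-1 + (2*2)*4))*(-10) = (2 + (-1 + 4*4))*(-10) = (2 + (-1 + 16))*(-10) = (2 + 15)*(-10) = 17*(-10) = -170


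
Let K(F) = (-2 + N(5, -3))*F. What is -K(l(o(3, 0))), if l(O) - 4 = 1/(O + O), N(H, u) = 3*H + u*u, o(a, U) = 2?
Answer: -187/2 ≈ -93.500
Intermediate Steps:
N(H, u) = u² + 3*H (N(H, u) = 3*H + u² = u² + 3*H)
l(O) = 4 + 1/(2*O) (l(O) = 4 + 1/(O + O) = 4 + 1/(2*O))
K(F) = 22*F (K(F) = (-2 + ((-3)² + 3*5))*F = (-2 + (9 + 15))*F = (-2 + 24)*F = 22*F)
-K(l(o(3, 0))) = -22*(4 + (½)/2) = -22*(4 + (½)*(½)) = -22*(4 + ¼) = -22*17/4 = -1*187/2 = -187/2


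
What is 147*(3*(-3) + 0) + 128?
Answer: -1195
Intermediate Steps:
147*(3*(-3) + 0) + 128 = 147*(-9 + 0) + 128 = 147*(-9) + 128 = -1323 + 128 = -1195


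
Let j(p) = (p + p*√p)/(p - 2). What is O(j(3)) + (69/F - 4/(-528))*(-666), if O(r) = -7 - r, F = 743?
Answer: -1256921/16346 - 3*√3 ≈ -82.091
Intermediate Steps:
j(p) = (p + p^(3/2))/(-2 + p)
O(j(3)) + (69/F - 4/(-528))*(-666) = (-7 - (3 + 3^(3/2))/(-2 + 3)) + (69/743 - 4/(-528))*(-666) = (-7 - (3 + 3*√3)/1) + (69*(1/743) - 4*(-1/528))*(-666) = (-7 - (3 + 3*√3)) + (69/743 + 1/132)*(-666) = (-7 - (3 + 3*√3)) + (9851/98076)*(-666) = (-7 + (-3 - 3*√3)) - 1093461/16346 = (-10 - 3*√3) - 1093461/16346 = -1256921/16346 - 3*√3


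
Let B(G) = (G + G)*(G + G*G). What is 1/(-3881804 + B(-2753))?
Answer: -1/41718747340 ≈ -2.3970e-11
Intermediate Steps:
B(G) = 2*G*(G + G²) (B(G) = (2*G)*(G + G²) = 2*G*(G + G²))
1/(-3881804 + B(-2753)) = 1/(-3881804 + 2*(-2753)²*(1 - 2753)) = 1/(-3881804 + 2*7579009*(-2752)) = 1/(-3881804 - 41714865536) = 1/(-41718747340) = -1/41718747340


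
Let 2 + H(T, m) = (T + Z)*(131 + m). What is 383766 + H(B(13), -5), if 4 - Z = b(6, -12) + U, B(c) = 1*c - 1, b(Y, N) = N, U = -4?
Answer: 387796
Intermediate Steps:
B(c) = -1 + c (B(c) = c - 1 = -1 + c)
Z = 20 (Z = 4 - (-12 - 4) = 4 - 1*(-16) = 4 + 16 = 20)
H(T, m) = -2 + (20 + T)*(131 + m) (H(T, m) = -2 + (T + 20)*(131 + m) = -2 + (20 + T)*(131 + m))
383766 + H(B(13), -5) = 383766 + (2618 + 20*(-5) + 131*(-1 + 13) + (-1 + 13)*(-5)) = 383766 + (2618 - 100 + 131*12 + 12*(-5)) = 383766 + (2618 - 100 + 1572 - 60) = 383766 + 4030 = 387796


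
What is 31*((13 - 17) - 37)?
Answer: -1271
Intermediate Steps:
31*((13 - 17) - 37) = 31*(-4 - 37) = 31*(-41) = -1271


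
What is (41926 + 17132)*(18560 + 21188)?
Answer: 2347437384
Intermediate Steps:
(41926 + 17132)*(18560 + 21188) = 59058*39748 = 2347437384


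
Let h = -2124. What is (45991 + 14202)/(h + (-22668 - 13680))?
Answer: -8599/5496 ≈ -1.5646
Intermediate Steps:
(45991 + 14202)/(h + (-22668 - 13680)) = (45991 + 14202)/(-2124 + (-22668 - 13680)) = 60193/(-2124 - 36348) = 60193/(-38472) = 60193*(-1/38472) = -8599/5496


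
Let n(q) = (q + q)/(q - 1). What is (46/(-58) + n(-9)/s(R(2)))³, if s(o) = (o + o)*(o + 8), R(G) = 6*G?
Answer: -6141556990297/12487168000000 ≈ -0.49183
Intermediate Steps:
s(o) = 2*o*(8 + o) (s(o) = (2*o)*(8 + o) = 2*o*(8 + o))
n(q) = 2*q/(-1 + q) (n(q) = (2*q)/(-1 + q) = 2*q/(-1 + q))
(46/(-58) + n(-9)/s(R(2)))³ = (46/(-58) + (2*(-9)/(-1 - 9))/((2*(6*2)*(8 + 6*2))))³ = (46*(-1/58) + (2*(-9)/(-10))/((2*12*(8 + 12))))³ = (-23/29 + (2*(-9)*(-⅒))/((2*12*20)))³ = (-23/29 + (9/5)/480)³ = (-23/29 + (9/5)*(1/480))³ = (-23/29 + 3/800)³ = (-18313/23200)³ = -6141556990297/12487168000000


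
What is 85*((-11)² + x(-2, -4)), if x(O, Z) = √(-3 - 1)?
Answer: 10285 + 170*I ≈ 10285.0 + 170.0*I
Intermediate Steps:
x(O, Z) = 2*I (x(O, Z) = √(-4) = 2*I)
85*((-11)² + x(-2, -4)) = 85*((-11)² + 2*I) = 85*(121 + 2*I) = 10285 + 170*I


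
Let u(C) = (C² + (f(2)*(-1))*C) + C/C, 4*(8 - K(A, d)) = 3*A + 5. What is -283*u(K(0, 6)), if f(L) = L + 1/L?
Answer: -134425/16 ≈ -8401.6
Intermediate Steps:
K(A, d) = 27/4 - 3*A/4 (K(A, d) = 8 - (3*A + 5)/4 = 8 - (5 + 3*A)/4 = 8 + (-5/4 - 3*A/4) = 27/4 - 3*A/4)
u(C) = 1 + C² - 5*C/2 (u(C) = (C² + ((2 + 1/2)*(-1))*C) + C/C = (C² + ((2 + ½)*(-1))*C) + 1 = (C² + ((5/2)*(-1))*C) + 1 = (C² - 5*C/2) + 1 = 1 + C² - 5*C/2)
-283*u(K(0, 6)) = -283*(1 + (27/4 - ¾*0)² - 5*(27/4 - ¾*0)/2) = -283*(1 + (27/4 + 0)² - 5*(27/4 + 0)/2) = -283*(1 + (27/4)² - 5/2*27/4) = -283*(1 + 729/16 - 135/8) = -283*475/16 = -134425/16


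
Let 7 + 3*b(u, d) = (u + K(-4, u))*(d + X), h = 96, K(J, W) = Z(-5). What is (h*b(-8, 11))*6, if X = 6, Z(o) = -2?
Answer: -33984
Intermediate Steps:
K(J, W) = -2
b(u, d) = -7/3 + (-2 + u)*(6 + d)/3 (b(u, d) = -7/3 + ((u - 2)*(d + 6))/3 = -7/3 + ((-2 + u)*(6 + d))/3 = -7/3 + (-2 + u)*(6 + d)/3)
(h*b(-8, 11))*6 = (96*(-19/3 + 2*(-8) - 2/3*11 + (1/3)*11*(-8)))*6 = (96*(-19/3 - 16 - 22/3 - 88/3))*6 = (96*(-59))*6 = -5664*6 = -33984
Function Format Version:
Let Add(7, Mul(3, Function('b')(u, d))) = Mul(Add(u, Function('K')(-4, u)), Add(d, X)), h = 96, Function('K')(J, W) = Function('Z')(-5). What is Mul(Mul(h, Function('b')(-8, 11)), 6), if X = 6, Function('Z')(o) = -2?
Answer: -33984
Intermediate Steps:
Function('K')(J, W) = -2
Function('b')(u, d) = Add(Rational(-7, 3), Mul(Rational(1, 3), Add(-2, u), Add(6, d))) (Function('b')(u, d) = Add(Rational(-7, 3), Mul(Rational(1, 3), Mul(Add(u, -2), Add(d, 6)))) = Add(Rational(-7, 3), Mul(Rational(1, 3), Mul(Add(-2, u), Add(6, d)))) = Add(Rational(-7, 3), Mul(Rational(1, 3), Add(-2, u), Add(6, d))))
Mul(Mul(h, Function('b')(-8, 11)), 6) = Mul(Mul(96, Add(Rational(-19, 3), Mul(2, -8), Mul(Rational(-2, 3), 11), Mul(Rational(1, 3), 11, -8))), 6) = Mul(Mul(96, Add(Rational(-19, 3), -16, Rational(-22, 3), Rational(-88, 3))), 6) = Mul(Mul(96, -59), 6) = Mul(-5664, 6) = -33984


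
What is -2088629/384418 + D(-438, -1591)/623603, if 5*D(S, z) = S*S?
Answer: -6438628264643/1198621090270 ≈ -5.3717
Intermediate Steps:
D(S, z) = S²/5 (D(S, z) = (S*S)/5 = S²/5)
-2088629/384418 + D(-438, -1591)/623603 = -2088629/384418 + ((⅕)*(-438)²)/623603 = -2088629*1/384418 + ((⅕)*191844)*(1/623603) = -2088629/384418 + (191844/5)*(1/623603) = -2088629/384418 + 191844/3118015 = -6438628264643/1198621090270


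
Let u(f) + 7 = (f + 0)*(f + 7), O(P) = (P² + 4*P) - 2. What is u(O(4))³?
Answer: 1341919727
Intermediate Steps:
O(P) = -2 + P² + 4*P
u(f) = -7 + f*(7 + f) (u(f) = -7 + (f + 0)*(f + 7) = -7 + f*(7 + f))
u(O(4))³ = (-7 + (-2 + 4² + 4*4)² + 7*(-2 + 4² + 4*4))³ = (-7 + (-2 + 16 + 16)² + 7*(-2 + 16 + 16))³ = (-7 + 30² + 7*30)³ = (-7 + 900 + 210)³ = 1103³ = 1341919727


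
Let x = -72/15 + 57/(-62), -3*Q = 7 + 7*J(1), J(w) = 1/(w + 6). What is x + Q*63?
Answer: -53853/310 ≈ -173.72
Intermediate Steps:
J(w) = 1/(6 + w)
Q = -8/3 (Q = -(7 + 7/(6 + 1))/3 = -(7 + 7/7)/3 = -(7 + 7*(1/7))/3 = -(7 + 1)/3 = -1/3*8 = -8/3 ≈ -2.6667)
x = -1773/310 (x = -72*1/15 + 57*(-1/62) = -24/5 - 57/62 = -1773/310 ≈ -5.7194)
x + Q*63 = -1773/310 - 8/3*63 = -1773/310 - 168 = -53853/310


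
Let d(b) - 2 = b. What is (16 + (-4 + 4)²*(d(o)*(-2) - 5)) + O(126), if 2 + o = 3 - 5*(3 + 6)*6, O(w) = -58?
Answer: -42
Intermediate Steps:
o = -269 (o = -2 + (3 - 5*(3 + 6)*6) = -2 + (3 - 45*6) = -2 + (3 - 5*54) = -2 + (3 - 270) = -2 - 267 = -269)
d(b) = 2 + b
(16 + (-4 + 4)²*(d(o)*(-2) - 5)) + O(126) = (16 + (-4 + 4)²*((2 - 269)*(-2) - 5)) - 58 = (16 + 0²*(-267*(-2) - 5)) - 58 = (16 + 0*(534 - 5)) - 58 = (16 + 0*529) - 58 = (16 + 0) - 58 = 16 - 58 = -42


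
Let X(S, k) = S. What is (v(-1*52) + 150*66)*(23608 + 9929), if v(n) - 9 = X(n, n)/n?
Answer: 332351670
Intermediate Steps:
v(n) = 10 (v(n) = 9 + n/n = 9 + 1 = 10)
(v(-1*52) + 150*66)*(23608 + 9929) = (10 + 150*66)*(23608 + 9929) = (10 + 9900)*33537 = 9910*33537 = 332351670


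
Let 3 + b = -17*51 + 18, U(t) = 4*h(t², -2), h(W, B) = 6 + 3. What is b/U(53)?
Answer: -71/3 ≈ -23.667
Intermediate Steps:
h(W, B) = 9
U(t) = 36 (U(t) = 4*9 = 36)
b = -852 (b = -3 + (-17*51 + 18) = -3 + (-867 + 18) = -3 - 849 = -852)
b/U(53) = -852/36 = -852*1/36 = -71/3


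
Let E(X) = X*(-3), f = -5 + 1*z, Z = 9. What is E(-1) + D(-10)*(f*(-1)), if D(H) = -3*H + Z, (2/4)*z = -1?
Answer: 276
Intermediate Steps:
z = -2 (z = 2*(-1) = -2)
f = -7 (f = -5 + 1*(-2) = -5 - 2 = -7)
D(H) = 9 - 3*H (D(H) = -3*H + 9 = 9 - 3*H)
E(X) = -3*X
E(-1) + D(-10)*(f*(-1)) = -3*(-1) + (9 - 3*(-10))*(-7*(-1)) = 3 + (9 + 30)*7 = 3 + 39*7 = 3 + 273 = 276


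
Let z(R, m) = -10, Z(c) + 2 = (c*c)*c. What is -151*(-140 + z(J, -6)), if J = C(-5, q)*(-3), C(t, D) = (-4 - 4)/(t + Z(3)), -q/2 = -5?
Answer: 22650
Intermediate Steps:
q = 10 (q = -2*(-5) = 10)
Z(c) = -2 + c³ (Z(c) = -2 + (c*c)*c = -2 + c²*c = -2 + c³)
C(t, D) = -8/(25 + t) (C(t, D) = (-4 - 4)/(t + (-2 + 3³)) = -8/(t + (-2 + 27)) = -8/(t + 25) = -8/(25 + t))
J = 6/5 (J = -8/(25 - 5)*(-3) = -8/20*(-3) = -8*1/20*(-3) = -⅖*(-3) = 6/5 ≈ 1.2000)
-151*(-140 + z(J, -6)) = -151*(-140 - 10) = -151*(-150) = 22650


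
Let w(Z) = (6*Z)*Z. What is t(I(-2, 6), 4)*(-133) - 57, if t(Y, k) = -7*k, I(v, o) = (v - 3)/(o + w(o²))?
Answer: 3667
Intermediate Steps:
w(Z) = 6*Z²
I(v, o) = (-3 + v)/(o + 6*o⁴) (I(v, o) = (v - 3)/(o + 6*(o²)²) = (-3 + v)/(o + 6*o⁴))
t(I(-2, 6), 4)*(-133) - 57 = -7*4*(-133) - 57 = -28*(-133) - 57 = 3724 - 57 = 3667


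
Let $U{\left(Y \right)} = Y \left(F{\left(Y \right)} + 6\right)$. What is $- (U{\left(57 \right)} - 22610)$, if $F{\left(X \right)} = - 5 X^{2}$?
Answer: $948233$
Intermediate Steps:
$U{\left(Y \right)} = Y \left(6 - 5 Y^{2}\right)$ ($U{\left(Y \right)} = Y \left(- 5 Y^{2} + 6\right) = Y \left(6 - 5 Y^{2}\right)$)
$- (U{\left(57 \right)} - 22610) = - (57 \left(6 - 5 \cdot 57^{2}\right) - 22610) = - (57 \left(6 - 16245\right) - 22610) = - (57 \left(-16239\right) - 22610) = - (-925623 - 22610) = \left(-1\right) \left(-948233\right) = 948233$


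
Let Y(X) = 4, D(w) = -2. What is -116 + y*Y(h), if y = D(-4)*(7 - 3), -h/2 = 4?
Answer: -148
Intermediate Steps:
h = -8 (h = -2*4 = -8)
y = -8 (y = -2*(7 - 3) = -2*4 = -8)
-116 + y*Y(h) = -116 - 8*4 = -116 - 32 = -148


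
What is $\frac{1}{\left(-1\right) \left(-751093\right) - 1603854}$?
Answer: $- \frac{1}{852761} \approx -1.1727 \cdot 10^{-6}$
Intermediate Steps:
$\frac{1}{\left(-1\right) \left(-751093\right) - 1603854} = \frac{1}{751093 - 1603854} = \frac{1}{-852761} = - \frac{1}{852761}$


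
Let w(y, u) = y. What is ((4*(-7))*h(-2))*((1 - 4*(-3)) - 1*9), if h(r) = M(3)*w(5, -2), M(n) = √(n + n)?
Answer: -560*√6 ≈ -1371.7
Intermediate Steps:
M(n) = √2*√n (M(n) = √(2*n) = √2*√n)
h(r) = 5*√6 (h(r) = (√2*√3)*5 = √6*5 = 5*√6)
((4*(-7))*h(-2))*((1 - 4*(-3)) - 1*9) = ((4*(-7))*(5*√6))*((1 - 4*(-3)) - 1*9) = (-140*√6)*((1 + 12) - 9) = (-140*√6)*(13 - 9) = -140*√6*4 = -560*√6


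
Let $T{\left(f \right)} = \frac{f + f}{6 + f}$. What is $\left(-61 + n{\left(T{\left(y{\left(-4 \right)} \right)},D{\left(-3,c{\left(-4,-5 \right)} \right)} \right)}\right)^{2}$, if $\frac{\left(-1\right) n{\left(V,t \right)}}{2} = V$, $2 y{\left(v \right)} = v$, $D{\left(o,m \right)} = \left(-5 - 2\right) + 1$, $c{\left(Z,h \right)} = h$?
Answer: $3481$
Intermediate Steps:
$D{\left(o,m \right)} = -6$ ($D{\left(o,m \right)} = -7 + 1 = -6$)
$y{\left(v \right)} = \frac{v}{2}$
$T{\left(f \right)} = \frac{2 f}{6 + f}$
$n{\left(V,t \right)} = - 2 V$
$\left(-61 + n{\left(T{\left(y{\left(-4 \right)} \right)},D{\left(-3,c{\left(-4,-5 \right)} \right)} \right)}\right)^{2} = \left(-61 - 2 \frac{2 \cdot \frac{1}{2} \left(-4\right)}{6 + \frac{1}{2} \left(-4\right)}\right)^{2} = \left(-61 - 2 \cdot 2 \left(-2\right) \frac{1}{6 - 2}\right)^{2} = \left(-61 - 2 \cdot 2 \left(-2\right) \frac{1}{4}\right)^{2} = \left(-61 - -2\right)^{2} = \left(-61 + 2\right)^{2} = \left(-59\right)^{2} = 3481$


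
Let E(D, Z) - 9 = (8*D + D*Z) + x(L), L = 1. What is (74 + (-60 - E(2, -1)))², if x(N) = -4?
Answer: 25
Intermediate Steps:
E(D, Z) = 5 + 8*D + D*Z (E(D, Z) = 9 + ((8*D + D*Z) - 4) = 9 + (-4 + 8*D + D*Z) = 5 + 8*D + D*Z)
(74 + (-60 - E(2, -1)))² = (74 + (-60 - (5 + 8*2 + 2*(-1))))² = (74 + (-60 - (5 + 16 - 2)))² = (74 + (-60 - 1*19))² = (74 + (-60 - 19))² = (74 - 79)² = (-5)² = 25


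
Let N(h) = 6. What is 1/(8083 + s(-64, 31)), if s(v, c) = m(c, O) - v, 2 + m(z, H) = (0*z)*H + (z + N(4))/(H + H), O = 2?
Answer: 4/32617 ≈ 0.00012264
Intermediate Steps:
m(z, H) = -2 + (6 + z)/(2*H) (m(z, H) = -2 + ((0*z)*H + (z + 6)/(H + H)) = -2 + (0*H + (6 + z)/((2*H))) = -2 + (0 + (6 + z)*(1/(2*H))) = -2 + (0 + (6 + z)/(2*H)) = -2 + (6 + z)/(2*H))
s(v, c) = -1/2 - v + c/4 (s(v, c) = (1/2)*(6 + c - 4*2)/2 - v = (1/2)*(1/2)*(6 + c - 8) - v = (1/2)*(1/2)*(-2 + c) - v = (-1/2 + c/4) - v = -1/2 - v + c/4)
1/(8083 + s(-64, 31)) = 1/(8083 + (-1/2 - 1*(-64) + (1/4)*31)) = 1/(8083 + (-1/2 + 64 + 31/4)) = 1/(8083 + 285/4) = 1/(32617/4) = 4/32617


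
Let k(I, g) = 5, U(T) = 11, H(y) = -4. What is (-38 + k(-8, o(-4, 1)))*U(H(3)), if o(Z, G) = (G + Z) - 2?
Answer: -363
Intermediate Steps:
o(Z, G) = -2 + G + Z
(-38 + k(-8, o(-4, 1)))*U(H(3)) = (-38 + 5)*11 = -33*11 = -363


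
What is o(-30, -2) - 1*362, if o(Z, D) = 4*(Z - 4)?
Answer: -498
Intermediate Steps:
o(Z, D) = -16 + 4*Z (o(Z, D) = 4*(-4 + Z) = -16 + 4*Z)
o(-30, -2) - 1*362 = (-16 + 4*(-30)) - 1*362 = (-16 - 120) - 362 = -136 - 362 = -498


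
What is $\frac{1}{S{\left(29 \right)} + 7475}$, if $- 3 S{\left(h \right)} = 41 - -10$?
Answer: $\frac{1}{7458} \approx 0.00013408$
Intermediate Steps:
$S{\left(h \right)} = -17$ ($S{\left(h \right)} = - \frac{41 - -10}{3} = - \frac{41 + 10}{3} = \left(- \frac{1}{3}\right) 51 = -17$)
$\frac{1}{S{\left(29 \right)} + 7475} = \frac{1}{-17 + 7475} = \frac{1}{7458}$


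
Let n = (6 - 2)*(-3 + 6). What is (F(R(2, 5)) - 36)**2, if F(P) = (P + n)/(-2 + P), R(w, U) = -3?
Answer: 35721/25 ≈ 1428.8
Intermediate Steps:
n = 12 (n = 4*3 = 12)
F(P) = (12 + P)/(-2 + P) (F(P) = (P + 12)/(-2 + P) = (12 + P)/(-2 + P))
(F(R(2, 5)) - 36)**2 = ((12 - 3)/(-2 - 3) - 36)**2 = (9/(-5) - 36)**2 = (-1/5*9 - 36)**2 = (-9/5 - 36)**2 = (-189/5)**2 = 35721/25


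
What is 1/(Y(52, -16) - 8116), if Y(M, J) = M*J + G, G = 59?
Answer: -1/8889 ≈ -0.00011250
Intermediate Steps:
Y(M, J) = 59 + J*M (Y(M, J) = M*J + 59 = J*M + 59 = 59 + J*M)
1/(Y(52, -16) - 8116) = 1/((59 - 16*52) - 8116) = 1/((59 - 832) - 8116) = 1/(-773 - 8116) = 1/(-8889) = -1/8889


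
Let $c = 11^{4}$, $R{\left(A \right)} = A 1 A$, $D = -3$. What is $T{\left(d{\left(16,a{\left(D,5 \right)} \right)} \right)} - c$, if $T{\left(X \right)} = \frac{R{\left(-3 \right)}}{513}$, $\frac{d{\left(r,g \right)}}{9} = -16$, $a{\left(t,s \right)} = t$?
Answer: $- \frac{834536}{57} \approx -14641.0$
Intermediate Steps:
$d{\left(r,g \right)} = -144$ ($d{\left(r,g \right)} = 9 \left(-16\right) = -144$)
$R{\left(A \right)} = A^{2}$ ($R{\left(A \right)} = A A = A^{2}$)
$T{\left(X \right)} = \frac{1}{57}$ ($T{\left(X \right)} = \frac{\left(-3\right)^{2}}{513} = 9 \cdot \frac{1}{513} = \frac{1}{57}$)
$c = 14641$
$T{\left(d{\left(16,a{\left(D,5 \right)} \right)} \right)} - c = \frac{1}{57} - 14641 = - \frac{834536}{57}$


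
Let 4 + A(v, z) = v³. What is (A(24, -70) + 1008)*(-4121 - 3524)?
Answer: -113360060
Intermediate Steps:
A(v, z) = -4 + v³
(A(24, -70) + 1008)*(-4121 - 3524) = ((-4 + 24³) + 1008)*(-4121 - 3524) = ((-4 + 13824) + 1008)*(-7645) = (13820 + 1008)*(-7645) = 14828*(-7645) = -113360060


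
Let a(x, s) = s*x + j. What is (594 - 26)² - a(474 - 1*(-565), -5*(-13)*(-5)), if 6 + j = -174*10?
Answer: 662045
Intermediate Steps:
j = -1746 (j = -6 - 174*10 = -6 - 1740 = -1746)
a(x, s) = -1746 + s*x (a(x, s) = s*x - 1746 = -1746 + s*x)
(594 - 26)² - a(474 - 1*(-565), -5*(-13)*(-5)) = (594 - 26)² - (-1746 + (-5*(-13)*(-5))*(474 - 1*(-565))) = 568² - (-1746 + (65*(-5))*(474 + 565)) = 322624 - (-1746 - 325*1039) = 322624 - (-1746 - 337675) = 322624 - 1*(-339421) = 322624 + 339421 = 662045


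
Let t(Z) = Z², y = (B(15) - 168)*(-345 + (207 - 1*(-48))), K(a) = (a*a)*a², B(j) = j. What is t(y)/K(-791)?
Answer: 189612900/391476713761 ≈ 0.00048435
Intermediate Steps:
K(a) = a⁴ (K(a) = a²*a² = a⁴)
y = 13770 (y = (15 - 168)*(-345 + (207 - 1*(-48))) = -153*(-345 + (207 + 48)) = -153*(-345 + 255) = -153*(-90) = 13770)
t(y)/K(-791) = 13770²/((-791)⁴) = 189612900/391476713761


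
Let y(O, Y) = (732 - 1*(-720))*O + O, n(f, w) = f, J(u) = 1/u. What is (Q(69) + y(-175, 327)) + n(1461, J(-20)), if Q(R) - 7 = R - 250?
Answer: -252988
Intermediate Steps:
y(O, Y) = 1453*O (y(O, Y) = (732 + 720)*O + O = 1452*O + O = 1453*O)
Q(R) = -243 + R (Q(R) = 7 + (R - 250) = 7 + (-250 + R) = -243 + R)
(Q(69) + y(-175, 327)) + n(1461, J(-20)) = ((-243 + 69) + 1453*(-175)) + 1461 = (-174 - 254275) + 1461 = -254449 + 1461 = -252988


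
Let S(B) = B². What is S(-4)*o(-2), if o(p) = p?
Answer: -32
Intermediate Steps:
S(-4)*o(-2) = (-4)²*(-2) = 16*(-2) = -32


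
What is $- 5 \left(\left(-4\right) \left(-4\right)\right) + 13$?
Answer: $-67$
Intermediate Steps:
$- 5 \left(\left(-4\right) \left(-4\right)\right) + 13 = \left(-5\right) 16 + 13 = -80 + 13 = -67$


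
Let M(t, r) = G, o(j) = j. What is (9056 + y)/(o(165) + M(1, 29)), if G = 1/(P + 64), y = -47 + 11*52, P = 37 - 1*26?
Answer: 55275/952 ≈ 58.062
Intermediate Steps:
P = 11 (P = 37 - 26 = 11)
y = 525 (y = -47 + 572 = 525)
G = 1/75 (G = 1/(11 + 64) = 1/75 ≈ 0.013333)
M(t, r) = 1/75
(9056 + y)/(o(165) + M(1, 29)) = (9056 + 525)/(165 + 1/75) = 9581/(12376/75) = 9581*(75/12376) = 55275/952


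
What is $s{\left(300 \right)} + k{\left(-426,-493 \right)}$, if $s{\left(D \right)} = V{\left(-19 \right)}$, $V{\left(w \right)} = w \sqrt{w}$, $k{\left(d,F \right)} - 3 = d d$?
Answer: $181479 - 19 i \sqrt{19} \approx 1.8148 \cdot 10^{5} - 82.819 i$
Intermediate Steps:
$k{\left(d,F \right)} = 3 + d^{2}$ ($k{\left(d,F \right)} = 3 + d d = 3 + d^{2}$)
$V{\left(w \right)} = w^{\frac{3}{2}}$
$s{\left(D \right)} = - 19 i \sqrt{19}$ ($s{\left(D \right)} = \left(-19\right)^{\frac{3}{2}} = - 19 i \sqrt{19}$)
$s{\left(300 \right)} + k{\left(-426,-493 \right)} = - 19 i \sqrt{19} + \left(3 + \left(-426\right)^{2}\right) = - 19 i \sqrt{19} + \left(3 + 181476\right) = - 19 i \sqrt{19} + 181479 = 181479 - 19 i \sqrt{19}$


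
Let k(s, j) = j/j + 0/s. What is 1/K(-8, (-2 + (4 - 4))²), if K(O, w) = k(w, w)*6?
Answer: ⅙ ≈ 0.16667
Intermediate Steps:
k(s, j) = 1 (k(s, j) = 1 + 0 = 1)
K(O, w) = 6 (K(O, w) = 1*6 = 6)
1/K(-8, (-2 + (4 - 4))²) = 1/6 = ⅙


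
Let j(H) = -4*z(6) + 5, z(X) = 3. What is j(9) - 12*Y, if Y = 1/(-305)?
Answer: -2123/305 ≈ -6.9607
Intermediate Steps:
Y = -1/305 ≈ -0.0032787
j(H) = -7 (j(H) = -4*3 + 5 = -12 + 5 = -7)
j(9) - 12*Y = -7 - 12*(-1/305) = -7 + 12/305 = -2123/305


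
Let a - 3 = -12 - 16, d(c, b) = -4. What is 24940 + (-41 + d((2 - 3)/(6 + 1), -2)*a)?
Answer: 24999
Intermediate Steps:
a = -25 (a = 3 + (-12 - 16) = 3 - 28 = -25)
24940 + (-41 + d((2 - 3)/(6 + 1), -2)*a) = 24940 + (-41 - 4*(-25)) = 24940 + (-41 + 100) = 24940 + 59 = 24999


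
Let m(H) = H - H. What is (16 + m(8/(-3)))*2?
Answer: 32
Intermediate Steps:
m(H) = 0
(16 + m(8/(-3)))*2 = (16 + 0)*2 = 16*2 = 32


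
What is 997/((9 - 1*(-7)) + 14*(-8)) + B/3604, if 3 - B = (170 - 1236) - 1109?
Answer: -846025/86496 ≈ -9.7811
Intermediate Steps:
B = 2178 (B = 3 - ((170 - 1236) - 1109) = 3 - (-1066 - 1109) = 3 - 1*(-2175) = 3 + 2175 = 2178)
997/((9 - 1*(-7)) + 14*(-8)) + B/3604 = 997/((9 - 1*(-7)) + 14*(-8)) + 2178/3604 = 997/((9 + 7) - 112) + 2178*(1/3604) = 997/(16 - 112) + 1089/1802 = 997/(-96) + 1089/1802 = 997*(-1/96) + 1089/1802 = -997/96 + 1089/1802 = -846025/86496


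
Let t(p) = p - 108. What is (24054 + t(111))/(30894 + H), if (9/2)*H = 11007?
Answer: 24057/33340 ≈ 0.72157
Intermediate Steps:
H = 2446 (H = (2/9)*11007 = 2446)
t(p) = -108 + p
(24054 + t(111))/(30894 + H) = (24054 + (-108 + 111))/(30894 + 2446) = (24054 + 3)/33340 = 24057*(1/33340) = 24057/33340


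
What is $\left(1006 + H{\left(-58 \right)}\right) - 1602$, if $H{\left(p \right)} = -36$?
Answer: $-632$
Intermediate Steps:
$\left(1006 + H{\left(-58 \right)}\right) - 1602 = \left(1006 - 36\right) - 1602 = 970 - 1602 = -632$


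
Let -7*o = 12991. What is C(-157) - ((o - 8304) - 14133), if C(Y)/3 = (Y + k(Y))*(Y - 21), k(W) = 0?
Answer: 756916/7 ≈ 1.0813e+5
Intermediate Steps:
o = -12991/7 (o = -⅐*12991 = -12991/7 ≈ -1855.9)
C(Y) = 3*Y*(-21 + Y) (C(Y) = 3*((Y + 0)*(Y - 21)) = 3*(Y*(-21 + Y)) = 3*Y*(-21 + Y))
C(-157) - ((o - 8304) - 14133) = 3*(-157)*(-21 - 157) - ((-12991/7 - 8304) - 14133) = 3*(-157)*(-178) - (-71119/7 - 14133) = 83838 - 1*(-170050/7) = 83838 + 170050/7 = 756916/7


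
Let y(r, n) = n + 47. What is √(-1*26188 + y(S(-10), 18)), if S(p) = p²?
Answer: I*√26123 ≈ 161.63*I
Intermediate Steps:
y(r, n) = 47 + n
√(-1*26188 + y(S(-10), 18)) = √(-1*26188 + (47 + 18)) = √(-26188 + 65) = √(-26123) = I*√26123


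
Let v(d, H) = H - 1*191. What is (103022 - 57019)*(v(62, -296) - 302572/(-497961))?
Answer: -11142130623305/497961 ≈ -2.2376e+7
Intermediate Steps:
v(d, H) = -191 + H (v(d, H) = H - 191 = -191 + H)
(103022 - 57019)*(v(62, -296) - 302572/(-497961)) = (103022 - 57019)*((-191 - 296) - 302572/(-497961)) = 46003*(-487 - 302572*(-1/497961)) = 46003*(-487 + 302572/497961) = 46003*(-242204435/497961) = -11142130623305/497961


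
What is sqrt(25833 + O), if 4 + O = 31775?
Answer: 2*sqrt(14401) ≈ 240.01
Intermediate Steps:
O = 31771 (O = -4 + 31775 = 31771)
sqrt(25833 + O) = sqrt(25833 + 31771) = sqrt(57604) = 2*sqrt(14401)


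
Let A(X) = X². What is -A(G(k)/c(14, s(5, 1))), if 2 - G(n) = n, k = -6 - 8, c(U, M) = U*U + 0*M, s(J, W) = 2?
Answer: -16/2401 ≈ -0.0066639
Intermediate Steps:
c(U, M) = U² (c(U, M) = U² + 0 = U²)
k = -14
G(n) = 2 - n
-A(G(k)/c(14, s(5, 1))) = -((2 - 1*(-14))/(14²))² = -((2 + 14)/196)² = -(16*(1/196))² = -(4/49)² = -1*16/2401 = -16/2401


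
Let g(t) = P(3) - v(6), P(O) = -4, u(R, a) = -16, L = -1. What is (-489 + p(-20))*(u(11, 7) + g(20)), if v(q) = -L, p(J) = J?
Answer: 10689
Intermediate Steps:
v(q) = 1 (v(q) = -1*(-1) = 1)
g(t) = -5 (g(t) = -4 - 1*1 = -4 - 1 = -5)
(-489 + p(-20))*(u(11, 7) + g(20)) = (-489 - 20)*(-16 - 5) = -509*(-21) = 10689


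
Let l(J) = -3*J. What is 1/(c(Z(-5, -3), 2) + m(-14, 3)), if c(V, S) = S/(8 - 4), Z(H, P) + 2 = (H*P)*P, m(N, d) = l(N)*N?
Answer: -2/1175 ≈ -0.0017021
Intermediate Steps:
m(N, d) = -3*N² (m(N, d) = (-3*N)*N = -3*N²)
Z(H, P) = -2 + H*P² (Z(H, P) = -2 + (H*P)*P = -2 + H*P²)
c(V, S) = S/4
1/(c(Z(-5, -3), 2) + m(-14, 3)) = 1/((¼)*2 - 3*(-14)²) = 1/(½ - 3*196) = 1/(½ - 588) = 1/(-1175/2) = -2/1175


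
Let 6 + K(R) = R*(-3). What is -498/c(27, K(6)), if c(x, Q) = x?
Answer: -166/9 ≈ -18.444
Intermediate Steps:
K(R) = -6 - 3*R (K(R) = -6 + R*(-3) = -6 - 3*R)
-498/c(27, K(6)) = -498/27 = -498*1/27 = -166/9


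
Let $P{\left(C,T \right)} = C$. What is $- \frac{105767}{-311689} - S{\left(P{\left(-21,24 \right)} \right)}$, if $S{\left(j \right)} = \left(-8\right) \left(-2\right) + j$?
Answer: $\frac{1664212}{311689} \approx 5.3393$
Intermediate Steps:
$S{\left(j \right)} = 16 + j$
$- \frac{105767}{-311689} - S{\left(P{\left(-21,24 \right)} \right)} = - \frac{105767}{-311689} - \left(16 - 21\right) = \left(-105767\right) \left(- \frac{1}{311689}\right) - -5 = \frac{105767}{311689} + 5 = \frac{1664212}{311689}$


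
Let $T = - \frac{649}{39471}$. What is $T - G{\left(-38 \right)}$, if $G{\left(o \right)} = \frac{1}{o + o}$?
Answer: $- \frac{167}{50844} \approx -0.0032846$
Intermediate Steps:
$T = - \frac{11}{669}$ ($T = \left(-649\right) \frac{1}{39471} = - \frac{11}{669} \approx -0.016442$)
$G{\left(o \right)} = \frac{1}{2 o}$
$T - G{\left(-38 \right)} = - \frac{11}{669} - \frac{1}{2 \left(-38\right)} = - \frac{11}{669} - \frac{1}{2} \left(- \frac{1}{38}\right) = - \frac{11}{669} - - \frac{1}{76} = - \frac{11}{669} + \frac{1}{76} = - \frac{167}{50844}$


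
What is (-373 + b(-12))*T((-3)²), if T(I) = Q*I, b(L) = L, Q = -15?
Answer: 51975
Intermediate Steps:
T(I) = -15*I
(-373 + b(-12))*T((-3)²) = (-373 - 12)*(-15*(-3)²) = -(-5775)*9 = -385*(-135) = 51975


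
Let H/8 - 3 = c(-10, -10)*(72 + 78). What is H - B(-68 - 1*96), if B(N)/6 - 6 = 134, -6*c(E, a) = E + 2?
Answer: 784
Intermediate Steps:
c(E, a) = -⅓ - E/6 (c(E, a) = -(E + 2)/6 = -(2 + E)/6 = -⅓ - E/6)
B(N) = 840 (B(N) = 36 + 6*134 = 36 + 804 = 840)
H = 1624 (H = 24 + 8*((-⅓ - ⅙*(-10))*(72 + 78)) = 24 + 8*((-⅓ + 5/3)*150) = 24 + 8*((4/3)*150) = 24 + 8*200 = 24 + 1600 = 1624)
H - B(-68 - 1*96) = 1624 - 1*840 = 1624 - 840 = 784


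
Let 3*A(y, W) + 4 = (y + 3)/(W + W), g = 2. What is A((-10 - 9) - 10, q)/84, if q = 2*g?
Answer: -29/1008 ≈ -0.028770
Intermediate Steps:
q = 4 (q = 2*2 = 4)
A(y, W) = -4/3 + (3 + y)/(6*W) (A(y, W) = -4/3 + ((y + 3)/(W + W))/3 = -4/3 + ((3 + y)/((2*W)))/3 = -4/3 + ((3 + y)*(1/(2*W)))/3 = -4/3 + ((3 + y)/(2*W))/3 = -4/3 + (3 + y)/(6*W))
A((-10 - 9) - 10, q)/84 = ((1/6)*(3 + ((-10 - 9) - 10) - 8*4)/4)/84 = ((1/6)*(1/4)*(3 + (-19 - 10) - 32))*(1/84) = ((1/6)*(1/4)*(3 - 29 - 32))*(1/84) = ((1/6)*(1/4)*(-58))*(1/84) = -29/12*1/84 = -29/1008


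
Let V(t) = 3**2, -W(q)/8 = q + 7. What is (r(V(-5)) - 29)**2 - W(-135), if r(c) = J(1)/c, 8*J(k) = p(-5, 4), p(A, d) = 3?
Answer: -106799/576 ≈ -185.42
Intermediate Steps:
J(k) = 3/8 (J(k) = (1/8)*3 = 3/8)
W(q) = -56 - 8*q (W(q) = -8*(q + 7) = -8*(7 + q) = -56 - 8*q)
V(t) = 9
r(c) = 3/(8*c)
(r(V(-5)) - 29)**2 - W(-135) = ((3/8)/9 - 29)**2 - (-56 - 8*(-135)) = ((3/8)*(1/9) - 29)**2 - (-56 + 1080) = (1/24 - 29)**2 - 1*1024 = (-695/24)**2 - 1024 = 483025/576 - 1024 = -106799/576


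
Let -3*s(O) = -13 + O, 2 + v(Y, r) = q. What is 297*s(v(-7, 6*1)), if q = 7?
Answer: 792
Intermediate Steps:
v(Y, r) = 5 (v(Y, r) = -2 + 7 = 5)
s(O) = 13/3 - O/3 (s(O) = -(-13 + O)/3 = 13/3 - O/3)
297*s(v(-7, 6*1)) = 297*(13/3 - ⅓*5) = 297*(13/3 - 5/3) = 297*(8/3) = 792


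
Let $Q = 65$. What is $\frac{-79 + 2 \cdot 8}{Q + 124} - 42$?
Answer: $- \frac{127}{3} \approx -42.333$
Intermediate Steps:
$\frac{-79 + 2 \cdot 8}{Q + 124} - 42 = \frac{-79 + 2 \cdot 8}{65 + 124} - 42 = \frac{-79 + 16}{189} - 42 = \left(-63\right) \frac{1}{189} - 42 = - \frac{1}{3} - 42 = - \frac{127}{3}$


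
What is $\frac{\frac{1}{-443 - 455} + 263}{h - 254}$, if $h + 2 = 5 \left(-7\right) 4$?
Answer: $- \frac{236173}{355608} \approx -0.66414$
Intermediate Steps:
$h = -142$ ($h = -2 + 5 \left(-7\right) 4 = -2 - 140 = -142$)
$\frac{\frac{1}{-443 - 455} + 263}{h - 254} = \frac{\frac{1}{-443 - 455} + 263}{-142 - 254} = \frac{\frac{1}{-898} + 263}{-396} = \left(- \frac{1}{898} + 263\right) \left(- \frac{1}{396}\right) = \frac{236173}{898} \left(- \frac{1}{396}\right) = - \frac{236173}{355608}$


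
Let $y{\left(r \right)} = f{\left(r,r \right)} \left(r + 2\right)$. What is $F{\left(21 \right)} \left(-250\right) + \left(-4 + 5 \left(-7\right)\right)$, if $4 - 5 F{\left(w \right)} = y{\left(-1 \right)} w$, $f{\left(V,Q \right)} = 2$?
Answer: $1861$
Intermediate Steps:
$y{\left(r \right)} = 4 + 2 r$ ($y{\left(r \right)} = 2 \left(r + 2\right) = 2 \left(2 + r\right) = 4 + 2 r$)
$F{\left(w \right)} = \frac{4}{5} - \frac{2 w}{5}$ ($F{\left(w \right)} = \frac{4}{5} - \frac{\left(4 + 2 \left(-1\right)\right) w}{5} = \frac{4}{5} - \frac{\left(4 - 2\right) w}{5} = \frac{4}{5} - \frac{2 w}{5}$)
$F{\left(21 \right)} \left(-250\right) + \left(-4 + 5 \left(-7\right)\right) = \left(\frac{4}{5} - \frac{42}{5}\right) \left(-250\right) + \left(-4 + 5 \left(-7\right)\right) = \left(\frac{4}{5} - \frac{42}{5}\right) \left(-250\right) - 39 = \left(- \frac{38}{5}\right) \left(-250\right) - 39 = 1900 - 39 = 1861$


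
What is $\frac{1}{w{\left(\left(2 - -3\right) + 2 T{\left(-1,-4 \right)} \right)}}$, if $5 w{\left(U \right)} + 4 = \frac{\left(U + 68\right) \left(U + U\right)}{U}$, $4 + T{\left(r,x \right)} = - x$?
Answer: $\frac{5}{142} \approx 0.035211$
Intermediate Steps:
$T{\left(r,x \right)} = -4 - x$
$w{\left(U \right)} = \frac{132}{5} + \frac{2 U}{5}$ ($w{\left(U \right)} = - \frac{4}{5} + \frac{\left(U + 68\right) \left(U + U\right) \frac{1}{U}}{5} = - \frac{4}{5} + \frac{\left(68 + U\right) 2 U \frac{1}{U}}{5} = - \frac{4}{5} + \frac{2 U \left(68 + U\right) \frac{1}{U}}{5} = - \frac{4}{5} + \frac{136 + 2 U}{5} = - \frac{4}{5} + \left(\frac{136}{5} + \frac{2 U}{5}\right) = \frac{132}{5} + \frac{2 U}{5}$)
$\frac{1}{w{\left(\left(2 - -3\right) + 2 T{\left(-1,-4 \right)} \right)}} = \frac{1}{\frac{132}{5} + \frac{2 \left(\left(2 - -3\right) + 2 \left(-4 - -4\right)\right)}{5}} = \frac{1}{\frac{132}{5} + \frac{2 \left(\left(2 + 3\right) + 2 \left(-4 + 4\right)\right)}{5}} = \frac{1}{\frac{132}{5} + \frac{2 \left(5 + 2 \cdot 0\right)}{5}} = \frac{1}{\frac{132}{5} + \frac{2 \left(5 + 0\right)}{5}} = \frac{1}{\frac{132}{5} + \frac{2}{5} \cdot 5} = \frac{1}{\frac{132}{5} + 2} = \frac{1}{\frac{142}{5}} = \frac{5}{142}$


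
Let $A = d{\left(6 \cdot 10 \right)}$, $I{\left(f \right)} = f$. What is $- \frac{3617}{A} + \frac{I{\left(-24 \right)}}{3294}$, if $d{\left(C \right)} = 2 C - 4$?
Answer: $- \frac{1986197}{63684} \approx -31.188$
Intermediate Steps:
$d{\left(C \right)} = -4 + 2 C$
$A = 116$ ($A = -4 + 2 \cdot 6 \cdot 10 = -4 + 2 \cdot 60 = -4 + 120 = 116$)
$- \frac{3617}{A} + \frac{I{\left(-24 \right)}}{3294} = - \frac{3617}{116} - \frac{24}{3294} = \left(-3617\right) \frac{1}{116} - \frac{4}{549} = - \frac{3617}{116} - \frac{4}{549} = - \frac{1986197}{63684}$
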